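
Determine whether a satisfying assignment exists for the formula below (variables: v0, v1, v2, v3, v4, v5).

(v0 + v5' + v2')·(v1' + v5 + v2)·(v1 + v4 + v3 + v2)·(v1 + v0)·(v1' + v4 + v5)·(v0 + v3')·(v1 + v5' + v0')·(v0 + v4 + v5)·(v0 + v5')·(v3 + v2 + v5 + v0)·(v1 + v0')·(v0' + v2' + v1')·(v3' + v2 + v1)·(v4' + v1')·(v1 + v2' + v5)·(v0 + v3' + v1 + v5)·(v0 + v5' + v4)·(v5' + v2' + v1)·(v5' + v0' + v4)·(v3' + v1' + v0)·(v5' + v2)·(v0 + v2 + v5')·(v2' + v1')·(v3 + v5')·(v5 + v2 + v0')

Case v1 = 1:
(v4') alone gives v4 = 0.
(v5) alone gives v5 = 1.
(v0) alone gives v0 = 1.
That conflicts with the unit clause (v0').
Undo v1 and try v1 = 0.
(v0) alone gives v0 = 1.
That conflicts with the unit clause (v0').
Neither v1 = 1 nor v1 = 0 works.
No assignment satisfies every clause.

No, unsatisfiable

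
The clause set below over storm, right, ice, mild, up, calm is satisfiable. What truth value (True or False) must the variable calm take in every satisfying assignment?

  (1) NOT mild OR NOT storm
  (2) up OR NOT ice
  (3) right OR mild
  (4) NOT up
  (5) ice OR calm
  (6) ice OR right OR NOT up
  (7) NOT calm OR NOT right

Suppose calm = false.
The clause (NOT up) is unit, so up = false.
The clause (NOT ice) is unit, so ice = false.
Now (ice) is unsatisfied and unit — conflict.
So every satisfying assignment has calm = True.

True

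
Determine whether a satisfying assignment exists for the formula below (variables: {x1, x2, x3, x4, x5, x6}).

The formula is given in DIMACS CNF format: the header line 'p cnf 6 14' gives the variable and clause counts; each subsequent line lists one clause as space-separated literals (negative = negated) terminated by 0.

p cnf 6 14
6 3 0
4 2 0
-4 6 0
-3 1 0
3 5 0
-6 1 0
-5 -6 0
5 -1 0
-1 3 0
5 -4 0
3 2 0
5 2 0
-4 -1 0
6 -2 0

No

Suppose x6 = True.
From the singleton clause (x1), x1 = True.
From the singleton clause (¬x5), x5 = False.
But (x5) is also a unit clause — contradiction.
That branch fails; take x6 = False instead.
From the singleton clause (x3), x3 = True.
From the singleton clause (¬x4), x4 = False.
From the singleton clause (x2), x2 = True.
But (¬x2) is also a unit clause — contradiction.
Neither x6 = True nor x6 = False works.
No assignment satisfies every clause.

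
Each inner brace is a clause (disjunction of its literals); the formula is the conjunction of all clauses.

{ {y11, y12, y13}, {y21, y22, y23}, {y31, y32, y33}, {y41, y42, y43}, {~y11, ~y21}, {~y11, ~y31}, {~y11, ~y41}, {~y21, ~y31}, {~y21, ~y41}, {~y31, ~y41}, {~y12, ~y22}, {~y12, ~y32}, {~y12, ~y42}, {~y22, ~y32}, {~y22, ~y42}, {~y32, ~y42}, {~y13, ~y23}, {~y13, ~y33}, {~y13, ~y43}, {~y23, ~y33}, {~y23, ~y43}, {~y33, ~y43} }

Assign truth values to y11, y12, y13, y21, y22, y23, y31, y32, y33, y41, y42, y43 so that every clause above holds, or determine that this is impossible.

Case y11 = 0:
Case y12 = 1:
From the singleton clause (~y22), y22 = 0.
From the singleton clause (~y32), y32 = 0.
From the singleton clause (~y42), y42 = 0.
Case y21 = 1:
From the singleton clause (~y31), y31 = 0.
From the singleton clause (y33), y33 = 1.
From the singleton clause (~y41), y41 = 0.
From the singleton clause (y43), y43 = 1.
Now (~y43) is unsatisfied and unit — conflict.
That branch fails; take y21 = 0 instead.
From the singleton clause (y23), y23 = 1.
From the singleton clause (~y13), y13 = 0.
From the singleton clause (~y33), y33 = 0.
From the singleton clause (y31), y31 = 1.
From the singleton clause (~y41), y41 = 0.
From the singleton clause (y43), y43 = 1.
Now (~y43) is unsatisfied and unit — conflict.
Either choice for y21 ends in contradiction.
That branch fails; take y12 = 0 instead.
From the singleton clause (y13), y13 = 1.
From the singleton clause (~y23), y23 = 0.
From the singleton clause (~y33), y33 = 0.
From the singleton clause (~y43), y43 = 0.
Case y21 = 1:
From the singleton clause (~y31), y31 = 0.
From the singleton clause (y32), y32 = 1.
From the singleton clause (~y41), y41 = 0.
From the singleton clause (y42), y42 = 1.
Now (~y42) is unsatisfied and unit — conflict.
That branch fails; take y21 = 0 instead.
From the singleton clause (y22), y22 = 1.
From the singleton clause (~y32), y32 = 0.
From the singleton clause (y31), y31 = 1.
From the singleton clause (~y41), y41 = 0.
From the singleton clause (y42), y42 = 1.
Now (~y42) is unsatisfied and unit — conflict.
Either choice for y21 ends in contradiction.
Either choice for y12 ends in contradiction.
That branch fails; take y11 = 1 instead.
From the singleton clause (~y21), y21 = 0.
From the singleton clause (~y31), y31 = 0.
From the singleton clause (~y41), y41 = 0.
Case y22 = 1:
From the singleton clause (~y12), y12 = 0.
From the singleton clause (~y32), y32 = 0.
From the singleton clause (y33), y33 = 1.
From the singleton clause (~y42), y42 = 0.
From the singleton clause (y43), y43 = 1.
Now (~y43) is unsatisfied and unit — conflict.
That branch fails; take y22 = 0 instead.
From the singleton clause (y23), y23 = 1.
From the singleton clause (~y13), y13 = 0.
From the singleton clause (~y33), y33 = 0.
From the singleton clause (y32), y32 = 1.
From the singleton clause (~y12), y12 = 0.
From the singleton clause (~y42), y42 = 0.
From the singleton clause (y43), y43 = 1.
Now (~y43) is unsatisfied and unit — conflict.
Either choice for y22 ends in contradiction.
Either choice for y11 ends in contradiction.

UNSATISFIABLE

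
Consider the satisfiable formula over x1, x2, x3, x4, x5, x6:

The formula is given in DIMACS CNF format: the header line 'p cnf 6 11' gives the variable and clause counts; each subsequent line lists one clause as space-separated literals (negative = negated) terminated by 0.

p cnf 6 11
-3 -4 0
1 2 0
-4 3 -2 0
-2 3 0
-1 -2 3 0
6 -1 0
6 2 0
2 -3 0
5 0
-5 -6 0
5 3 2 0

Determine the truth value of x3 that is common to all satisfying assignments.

Suppose x3 = False.
(¬x2) alone gives x2 = False.
(x1) alone gives x1 = True.
(x6) alone gives x6 = True.
(x5) alone gives x5 = True.
Now (¬x5) is unsatisfied and unit — conflict.
So every satisfying assignment has x3 = True.

True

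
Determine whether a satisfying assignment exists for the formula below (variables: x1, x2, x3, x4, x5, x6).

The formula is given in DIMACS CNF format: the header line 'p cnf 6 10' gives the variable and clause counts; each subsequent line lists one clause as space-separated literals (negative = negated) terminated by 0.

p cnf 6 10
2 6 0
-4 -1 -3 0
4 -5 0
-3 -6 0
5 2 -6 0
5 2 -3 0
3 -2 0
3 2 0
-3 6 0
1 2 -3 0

No, unsatisfiable

Suppose x2 = True.
From the singleton clause (x3), x3 = True.
From the singleton clause (¬x6), x6 = False.
But (x6) is also a unit clause — contradiction.
Backtrack on x2: now try x2 = False.
From the singleton clause (x6), x6 = True.
From the singleton clause (¬x3), x3 = False.
But (x3) is also a unit clause — contradiction.
Either choice for x2 ends in contradiction.
No assignment satisfies every clause.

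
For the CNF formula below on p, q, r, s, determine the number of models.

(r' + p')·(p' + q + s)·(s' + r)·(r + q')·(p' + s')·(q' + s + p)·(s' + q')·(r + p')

There are 2^4 = 16 truth assignments over (p, q, r, s).
Check each against the 8 clauses (columns in the order p, q, r, s):
  F F F F  ✓ satisfies all
  F F F T  ✗ fails (s' + r)
  F F T F  ✓ satisfies all
  F F T T  ✓ satisfies all
  F T F F  ✗ fails (r + q')
  F T F T  ✗ fails (s' + r)
  F T T F  ✗ fails (q' + s + p)
  F T T T  ✗ fails (s' + q')
  T F F F  ✗ fails (p' + q + s)
  T F F T  ✗ fails (s' + r)
  T F T F  ✗ fails (r' + p')
  T F T T  ✗ fails (r' + p')
  T T F F  ✗ fails (r + q')
  T T F T  ✗ fails (s' + r)
  T T T F  ✗ fails (r' + p')
  T T T T  ✗ fails (r' + p')
3 of the 16 rows are models.

3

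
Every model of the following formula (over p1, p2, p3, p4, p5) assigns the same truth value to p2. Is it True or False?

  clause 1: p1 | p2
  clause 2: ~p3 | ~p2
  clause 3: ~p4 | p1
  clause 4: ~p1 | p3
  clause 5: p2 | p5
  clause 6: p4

Suppose p2 = 1.
The clause (~p3) is unit, so p3 = 0.
The clause (~p1) is unit, so p1 = 0.
The clause (~p4) is unit, so p4 = 0.
Now (p4) is unsatisfied and unit — conflict.
So every satisfying assignment has p2 = False.

False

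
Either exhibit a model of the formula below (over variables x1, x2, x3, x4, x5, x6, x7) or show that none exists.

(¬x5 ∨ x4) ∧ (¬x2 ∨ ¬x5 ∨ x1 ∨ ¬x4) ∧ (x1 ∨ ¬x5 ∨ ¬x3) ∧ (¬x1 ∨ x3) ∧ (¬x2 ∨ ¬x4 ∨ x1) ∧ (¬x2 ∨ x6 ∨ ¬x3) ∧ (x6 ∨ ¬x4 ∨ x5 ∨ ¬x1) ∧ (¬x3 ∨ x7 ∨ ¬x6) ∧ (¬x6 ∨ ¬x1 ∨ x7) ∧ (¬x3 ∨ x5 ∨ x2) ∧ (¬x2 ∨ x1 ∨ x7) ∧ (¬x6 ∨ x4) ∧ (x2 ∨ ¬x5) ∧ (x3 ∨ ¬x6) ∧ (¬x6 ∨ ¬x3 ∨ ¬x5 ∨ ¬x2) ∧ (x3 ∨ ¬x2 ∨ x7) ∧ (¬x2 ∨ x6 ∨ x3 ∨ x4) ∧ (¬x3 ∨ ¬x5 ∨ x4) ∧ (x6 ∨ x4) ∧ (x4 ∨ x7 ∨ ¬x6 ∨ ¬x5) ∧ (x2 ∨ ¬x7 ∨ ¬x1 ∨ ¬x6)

Branch on x5: set x5 = False.
Branch on x1: set x1 = False.
Branch on x2: set x2 = False.
Unit clause (¬x3) forces x3 = False.
Unit clause (¬x6) forces x6 = False.
Unit clause (x4) forces x4 = True.
Every clause is now satisfied; x7 is unconstrained.

x1 ↦ False; x2 ↦ False; x3 ↦ False; x4 ↦ True; x5 ↦ False; x6 ↦ False; x7 ↦ False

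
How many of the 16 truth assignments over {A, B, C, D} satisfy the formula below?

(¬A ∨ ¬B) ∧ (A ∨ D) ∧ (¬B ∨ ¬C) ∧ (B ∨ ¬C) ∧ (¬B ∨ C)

3

There are 2^4 = 16 truth assignments over (A, B, C, D).
Check each against the 5 clauses (columns in the order A, B, C, D):
  F F F F  ✗ fails (A ∨ D)
  F F F T  ✓ satisfies all
  F F T F  ✗ fails (A ∨ D)
  F F T T  ✗ fails (B ∨ ¬C)
  F T F F  ✗ fails (A ∨ D)
  F T F T  ✗ fails (¬B ∨ C)
  F T T F  ✗ fails (A ∨ D)
  F T T T  ✗ fails (¬B ∨ ¬C)
  T F F F  ✓ satisfies all
  T F F T  ✓ satisfies all
  T F T F  ✗ fails (B ∨ ¬C)
  T F T T  ✗ fails (B ∨ ¬C)
  T T F F  ✗ fails (¬A ∨ ¬B)
  T T F T  ✗ fails (¬A ∨ ¬B)
  T T T F  ✗ fails (¬A ∨ ¬B)
  T T T T  ✗ fails (¬A ∨ ¬B)
3 of the 16 rows are models.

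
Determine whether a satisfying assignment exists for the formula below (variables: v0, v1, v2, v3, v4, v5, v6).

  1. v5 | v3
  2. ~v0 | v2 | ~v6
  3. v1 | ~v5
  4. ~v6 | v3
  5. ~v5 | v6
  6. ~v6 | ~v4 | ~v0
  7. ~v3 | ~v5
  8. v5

Unit clause (v5) forces v5 = 1.
Unit clause (v1) forces v1 = 1.
Unit clause (v6) forces v6 = 1.
Unit clause (v3) forces v3 = 1.
That conflicts with the unit clause (~v3).
No assignment satisfies every clause.

Unsatisfiable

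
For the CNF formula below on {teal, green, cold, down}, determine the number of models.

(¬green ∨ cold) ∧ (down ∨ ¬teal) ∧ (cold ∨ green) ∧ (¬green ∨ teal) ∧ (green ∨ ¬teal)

There are 2^4 = 16 truth assignments over (teal, green, cold, down).
Split on green. With green = True, the clauses containing green are satisfied and ¬green drops from the rest; 1 of the 2^3 = 8 assignments to the other variables satisfy what remains.
With green = False, by the same count on the reduced clause set, 2 assignments work.
(One model: teal=F, green=F, cold=T, down=F.)
Total: 1 + 2 = 3.

3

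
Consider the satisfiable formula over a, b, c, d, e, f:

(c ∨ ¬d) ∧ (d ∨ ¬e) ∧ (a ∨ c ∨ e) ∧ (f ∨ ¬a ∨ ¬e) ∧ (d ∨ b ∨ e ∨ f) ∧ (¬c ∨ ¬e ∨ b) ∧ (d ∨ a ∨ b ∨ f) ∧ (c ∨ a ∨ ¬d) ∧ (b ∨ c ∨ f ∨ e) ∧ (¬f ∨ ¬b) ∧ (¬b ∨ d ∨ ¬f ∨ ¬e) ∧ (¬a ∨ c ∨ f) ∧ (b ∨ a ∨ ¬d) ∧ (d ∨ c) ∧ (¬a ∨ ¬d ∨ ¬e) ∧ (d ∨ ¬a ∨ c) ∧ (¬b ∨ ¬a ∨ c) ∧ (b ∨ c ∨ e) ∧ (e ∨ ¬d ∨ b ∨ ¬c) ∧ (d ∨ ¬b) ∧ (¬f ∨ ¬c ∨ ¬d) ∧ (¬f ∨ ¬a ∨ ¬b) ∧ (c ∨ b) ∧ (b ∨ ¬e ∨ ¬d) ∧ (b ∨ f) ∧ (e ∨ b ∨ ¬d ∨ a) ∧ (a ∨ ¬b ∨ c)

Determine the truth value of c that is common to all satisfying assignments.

Suppose c = False.
From the singleton clause (¬d), d = False.
But (d) is also a unit clause — contradiction.
So every satisfying assignment has c = True.

True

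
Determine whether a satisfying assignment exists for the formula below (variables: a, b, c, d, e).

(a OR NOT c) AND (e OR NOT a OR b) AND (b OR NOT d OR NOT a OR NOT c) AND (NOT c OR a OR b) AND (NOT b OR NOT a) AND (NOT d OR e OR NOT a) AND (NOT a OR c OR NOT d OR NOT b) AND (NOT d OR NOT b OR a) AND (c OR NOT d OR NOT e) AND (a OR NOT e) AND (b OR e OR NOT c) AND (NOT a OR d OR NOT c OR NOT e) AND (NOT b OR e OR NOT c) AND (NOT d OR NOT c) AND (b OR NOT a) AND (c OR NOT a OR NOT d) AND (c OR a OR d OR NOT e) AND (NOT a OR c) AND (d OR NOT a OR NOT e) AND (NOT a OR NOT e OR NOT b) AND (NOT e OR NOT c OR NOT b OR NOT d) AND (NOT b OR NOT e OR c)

Yes

Suppose a = false.
Unit clause (NOT c) forces c = false.
Unit clause (NOT e) forces e = false.
Suppose d = false.
All clauses hold; b can take either value.
A satisfying assignment: a: false, b: false, c: false, d: false, e: false.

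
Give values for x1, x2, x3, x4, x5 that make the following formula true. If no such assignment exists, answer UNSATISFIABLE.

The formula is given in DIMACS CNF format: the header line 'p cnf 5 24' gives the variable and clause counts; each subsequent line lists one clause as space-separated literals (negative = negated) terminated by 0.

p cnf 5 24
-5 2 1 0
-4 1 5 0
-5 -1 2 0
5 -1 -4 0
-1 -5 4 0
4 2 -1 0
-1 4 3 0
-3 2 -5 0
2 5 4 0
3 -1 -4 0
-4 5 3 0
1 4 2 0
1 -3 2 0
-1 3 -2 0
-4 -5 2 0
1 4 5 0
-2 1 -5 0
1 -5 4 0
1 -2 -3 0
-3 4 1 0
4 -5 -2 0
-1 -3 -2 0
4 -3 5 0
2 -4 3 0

UNSATISFIABLE

Case x5 = False:
Case x4 = False:
Unit clause (x2) forces x2 = True.
Unit clause (x1) forces x1 = True.
Unit clause (x3) forces x3 = True.
But (¬x3) is also a unit clause — contradiction.
So x4 must be the other value — set x4 = True.
Unit clause (x1) forces x1 = True.
But (¬x1) is also a unit clause — contradiction.
Either choice for x4 ends in contradiction.
So x5 must be the other value — set x5 = True.
Case x2 = True:
Unit clause (x1) forces x1 = True.
Unit clause (x4) forces x4 = True.
Unit clause (x3) forces x3 = True.
But (¬x3) is also a unit clause — contradiction.
So x2 must be the other value — set x2 = False.
Unit clause (x1) forces x1 = True.
But (¬x1) is also a unit clause — contradiction.
Either choice for x2 ends in contradiction.
Either choice for x5 ends in contradiction.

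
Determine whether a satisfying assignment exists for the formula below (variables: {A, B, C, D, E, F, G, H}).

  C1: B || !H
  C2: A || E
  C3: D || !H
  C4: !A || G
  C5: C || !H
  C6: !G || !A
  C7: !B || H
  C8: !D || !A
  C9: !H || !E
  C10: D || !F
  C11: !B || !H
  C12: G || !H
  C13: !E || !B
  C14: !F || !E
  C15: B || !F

Yes, satisfiable

Try B = false.
From the singleton clause (!H), H = false.
From the singleton clause (!F), F = false.
Try A = false.
From the singleton clause (E), E = true.
All clauses hold; C, D, G can take either value.
A satisfying assignment: A ↦ false,  B ↦ false,  C ↦ false,  D ↦ true,  E ↦ true,  F ↦ false,  G ↦ true,  H ↦ false.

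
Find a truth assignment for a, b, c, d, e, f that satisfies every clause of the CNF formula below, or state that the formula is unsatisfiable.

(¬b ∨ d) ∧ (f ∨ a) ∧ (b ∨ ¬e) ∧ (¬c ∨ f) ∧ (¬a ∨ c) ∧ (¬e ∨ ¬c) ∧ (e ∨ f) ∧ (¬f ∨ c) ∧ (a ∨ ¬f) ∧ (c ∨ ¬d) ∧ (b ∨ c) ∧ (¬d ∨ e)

a: True; b: False; c: True; d: False; e: False; f: True

Try b = False.
The clause (¬e) is unit, so e = False.
The clause (f) is unit, so f = True.
The clause (c) is unit, so c = True.
The clause (a) is unit, so a = True.
The clause (¬d) is unit, so d = False.
All clauses are satisfied.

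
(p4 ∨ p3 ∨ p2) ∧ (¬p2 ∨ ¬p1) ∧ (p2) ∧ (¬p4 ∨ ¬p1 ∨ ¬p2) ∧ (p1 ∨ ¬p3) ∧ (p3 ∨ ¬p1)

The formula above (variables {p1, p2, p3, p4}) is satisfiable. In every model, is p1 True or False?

False

Suppose p1 = True.
The clause (¬p2) is unit, so p2 = False.
That conflicts with the unit clause (p2).
So every satisfying assignment has p1 = False.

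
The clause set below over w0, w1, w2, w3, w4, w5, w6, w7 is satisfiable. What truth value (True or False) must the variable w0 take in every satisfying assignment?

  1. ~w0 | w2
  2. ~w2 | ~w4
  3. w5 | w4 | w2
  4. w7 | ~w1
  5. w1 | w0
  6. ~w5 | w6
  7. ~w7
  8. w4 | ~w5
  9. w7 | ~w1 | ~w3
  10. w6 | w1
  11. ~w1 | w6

True

Suppose w0 = 0.
Unit clause (w1) forces w1 = 1.
Unit clause (w7) forces w7 = 1.
That conflicts with the unit clause (~w7).
So every satisfying assignment has w0 = True.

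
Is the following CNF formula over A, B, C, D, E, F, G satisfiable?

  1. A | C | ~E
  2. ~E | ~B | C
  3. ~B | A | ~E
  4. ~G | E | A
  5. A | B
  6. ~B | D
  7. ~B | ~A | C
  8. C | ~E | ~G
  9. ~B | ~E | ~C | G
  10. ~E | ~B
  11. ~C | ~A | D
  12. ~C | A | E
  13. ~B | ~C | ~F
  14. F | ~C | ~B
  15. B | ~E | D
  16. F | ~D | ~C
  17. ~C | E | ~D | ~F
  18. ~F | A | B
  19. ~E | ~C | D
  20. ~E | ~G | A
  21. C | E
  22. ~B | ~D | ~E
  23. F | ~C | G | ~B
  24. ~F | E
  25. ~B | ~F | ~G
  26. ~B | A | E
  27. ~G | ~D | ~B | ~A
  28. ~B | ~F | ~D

Yes, satisfiable

Case A = 1:
Case B = 0:
Case C = 1:
Unit clause (D) forces D = 1.
Unit clause (F) forces F = 1.
Unit clause (E) forces E = 1.
All clauses hold; G can take either value.
A satisfying assignment: A=1; B=0; C=1; D=1; E=1; F=1; G=0.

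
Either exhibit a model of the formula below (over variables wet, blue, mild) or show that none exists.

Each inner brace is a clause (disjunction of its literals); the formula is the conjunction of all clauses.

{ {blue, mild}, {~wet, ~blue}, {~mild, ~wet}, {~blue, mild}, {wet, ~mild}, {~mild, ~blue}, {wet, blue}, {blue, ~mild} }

Branch on blue: set blue = 1.
Unit clause (~wet) forces wet = 0.
Unit clause (mild) forces mild = 1.
But (~mild) is also a unit clause — contradiction.
That branch fails; take blue = 0 instead.
Unit clause (mild) forces mild = 1.
But (~mild) is also a unit clause — contradiction.
Neither blue = 1 nor blue = 0 works.

UNSATISFIABLE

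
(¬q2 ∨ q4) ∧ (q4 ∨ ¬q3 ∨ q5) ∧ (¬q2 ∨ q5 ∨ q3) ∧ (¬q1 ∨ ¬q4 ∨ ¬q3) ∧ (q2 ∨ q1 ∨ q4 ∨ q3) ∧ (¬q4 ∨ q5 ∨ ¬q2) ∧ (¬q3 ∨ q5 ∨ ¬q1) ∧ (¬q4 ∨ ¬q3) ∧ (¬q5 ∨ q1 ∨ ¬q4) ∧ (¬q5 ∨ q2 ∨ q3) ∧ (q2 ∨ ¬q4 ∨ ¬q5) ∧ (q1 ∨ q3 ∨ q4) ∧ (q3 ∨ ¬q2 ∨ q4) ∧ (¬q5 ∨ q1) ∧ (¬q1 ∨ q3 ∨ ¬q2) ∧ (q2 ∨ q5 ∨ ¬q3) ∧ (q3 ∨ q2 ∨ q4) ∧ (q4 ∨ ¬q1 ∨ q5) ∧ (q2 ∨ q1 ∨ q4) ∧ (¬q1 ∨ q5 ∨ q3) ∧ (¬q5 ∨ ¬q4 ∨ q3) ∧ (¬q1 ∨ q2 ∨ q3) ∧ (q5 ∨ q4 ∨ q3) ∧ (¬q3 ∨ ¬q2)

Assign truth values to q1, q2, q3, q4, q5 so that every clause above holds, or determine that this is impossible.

q1=True, q2=False, q3=True, q4=False, q5=True

Branch on q2: set q2 = False.
Branch on q4: set q4 = False.
Unit clause (q3) forces q3 = True.
Unit clause (q5) forces q5 = True.
Unit clause (q1) forces q1 = True.
Every clause now holds.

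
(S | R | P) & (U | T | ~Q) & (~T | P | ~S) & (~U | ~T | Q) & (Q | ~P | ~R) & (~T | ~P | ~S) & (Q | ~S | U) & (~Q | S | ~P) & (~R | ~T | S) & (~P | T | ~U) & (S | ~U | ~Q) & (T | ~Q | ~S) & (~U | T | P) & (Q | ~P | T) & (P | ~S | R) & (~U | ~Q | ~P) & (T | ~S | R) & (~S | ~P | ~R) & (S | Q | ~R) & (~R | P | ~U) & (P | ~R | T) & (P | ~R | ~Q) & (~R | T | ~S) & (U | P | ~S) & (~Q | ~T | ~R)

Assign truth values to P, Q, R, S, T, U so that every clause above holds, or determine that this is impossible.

P: 1,  Q: 0,  R: 0,  S: 0,  T: 1,  U: 0

Suppose S = 0.
Suppose R = 0.
(P) alone gives P = 1.
(~Q) alone gives Q = 0.
(T) alone gives T = 1.
(~U) alone gives U = 0.
This assignment satisfies each clause.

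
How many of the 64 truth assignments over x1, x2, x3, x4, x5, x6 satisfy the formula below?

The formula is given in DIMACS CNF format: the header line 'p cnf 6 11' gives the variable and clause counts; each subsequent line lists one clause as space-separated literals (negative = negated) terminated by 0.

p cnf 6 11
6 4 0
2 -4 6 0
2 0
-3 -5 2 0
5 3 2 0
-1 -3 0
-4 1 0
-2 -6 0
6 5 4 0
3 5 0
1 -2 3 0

There are 2^6 = 64 truth assignments over (x1, x2, x3, x4, x5, x6).
Split on x2. With x2 = True, the clauses containing x2 are satisfied and ¬x2 drops from the rest; 1 of the 2^5 = 32 assignments to the other variables satisfy what remains.
With x2 = False, by the same count on the reduced clause set, 0 assignments work.
(One model: x1=T, x2=T, x3=F, x4=T, x5=T, x6=F.)
Total: 1 + 0 = 1.

1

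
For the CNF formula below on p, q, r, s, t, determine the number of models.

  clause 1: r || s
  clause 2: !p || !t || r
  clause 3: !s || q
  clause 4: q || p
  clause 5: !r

3

There are 2^5 = 32 truth assignments over (p, q, r, s, t).
Split on t. With t = true, the clauses containing t are satisfied and !t drops from the rest; 1 of the 2^4 = 16 assignments to the other variables satisfy what remains.
With t = false, by the same count on the reduced clause set, 2 assignments work.
(One model: p=F, q=T, r=F, s=T, t=F.)
Total: 1 + 2 = 3.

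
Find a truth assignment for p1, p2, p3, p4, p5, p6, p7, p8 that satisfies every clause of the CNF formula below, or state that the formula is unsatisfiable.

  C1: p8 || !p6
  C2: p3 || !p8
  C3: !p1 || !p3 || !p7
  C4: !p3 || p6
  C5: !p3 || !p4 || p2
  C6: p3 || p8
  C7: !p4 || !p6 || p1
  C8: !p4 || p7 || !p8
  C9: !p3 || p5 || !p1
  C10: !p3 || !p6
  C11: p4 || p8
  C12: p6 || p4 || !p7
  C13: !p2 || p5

UNSATISFIABLE

Suppose p8 = true.
Unit clause (p3) forces p3 = true.
Unit clause (p6) forces p6 = true.
Now (!p6) is unsatisfied and unit — conflict.
That branch fails; take p8 = false instead.
Unit clause (!p6) forces p6 = false.
Unit clause (!p3) forces p3 = false.
Now (p3) is unsatisfied and unit — conflict.
Both values of p8 lead to a conflict.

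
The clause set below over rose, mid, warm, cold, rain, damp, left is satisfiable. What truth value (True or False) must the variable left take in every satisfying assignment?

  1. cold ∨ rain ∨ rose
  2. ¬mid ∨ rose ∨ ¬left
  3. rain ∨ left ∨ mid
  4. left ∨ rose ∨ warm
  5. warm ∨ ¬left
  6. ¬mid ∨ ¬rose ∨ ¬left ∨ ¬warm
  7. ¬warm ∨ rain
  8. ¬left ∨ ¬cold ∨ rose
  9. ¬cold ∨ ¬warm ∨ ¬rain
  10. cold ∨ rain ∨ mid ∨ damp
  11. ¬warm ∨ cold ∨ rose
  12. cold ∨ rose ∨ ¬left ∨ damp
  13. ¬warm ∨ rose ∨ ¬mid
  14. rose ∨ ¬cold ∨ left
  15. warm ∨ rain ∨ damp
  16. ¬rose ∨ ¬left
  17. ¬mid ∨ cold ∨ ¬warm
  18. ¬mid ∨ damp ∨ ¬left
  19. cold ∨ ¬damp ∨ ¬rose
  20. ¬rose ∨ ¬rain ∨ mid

Suppose left = True.
From the singleton clause (warm), warm = True.
From the singleton clause (rain), rain = True.
From the singleton clause (¬cold), cold = False.
From the singleton clause (rose), rose = True.
That conflicts with the unit clause (¬rose).
So every satisfying assignment has left = False.

False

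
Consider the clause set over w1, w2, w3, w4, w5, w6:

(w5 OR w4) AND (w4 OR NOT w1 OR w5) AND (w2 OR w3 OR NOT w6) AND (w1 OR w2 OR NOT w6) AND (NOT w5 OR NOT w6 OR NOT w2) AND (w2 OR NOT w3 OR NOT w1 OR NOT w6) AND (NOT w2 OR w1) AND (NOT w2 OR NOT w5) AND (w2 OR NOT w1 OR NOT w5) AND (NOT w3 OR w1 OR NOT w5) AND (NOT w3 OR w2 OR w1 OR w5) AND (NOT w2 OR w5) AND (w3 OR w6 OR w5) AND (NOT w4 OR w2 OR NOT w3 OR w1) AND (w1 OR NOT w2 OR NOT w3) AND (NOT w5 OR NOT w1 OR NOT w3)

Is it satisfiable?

Try w5 = true.
(NOT w2) alone gives w2 = false.
(NOT w1) alone gives w1 = false.
(NOT w6) alone gives w6 = false.
(NOT w3) alone gives w3 = false.
No clause remains; w4 is free.
A satisfying assignment: w1=false,  w2=false,  w3=false,  w4=true,  w5=true,  w6=false.

Yes, satisfiable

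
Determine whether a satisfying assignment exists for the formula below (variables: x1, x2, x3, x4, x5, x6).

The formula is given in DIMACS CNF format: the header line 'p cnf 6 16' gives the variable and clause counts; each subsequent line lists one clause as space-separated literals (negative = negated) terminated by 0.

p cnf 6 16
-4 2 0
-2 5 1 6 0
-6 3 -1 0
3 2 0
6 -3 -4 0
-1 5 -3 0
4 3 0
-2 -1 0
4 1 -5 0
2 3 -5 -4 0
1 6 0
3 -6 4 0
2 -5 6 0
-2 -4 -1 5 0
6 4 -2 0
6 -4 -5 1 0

Suppose x4 = False.
Unit clause (x3) forces x3 = True.
Suppose x1 = False.
Unit clause (¬x5) forces x5 = False.
Unit clause (x6) forces x6 = True.
Every clause is now satisfied; x2 is unconstrained.
A satisfying assignment: x1 ↦ False; x2 ↦ False; x3 ↦ True; x4 ↦ False; x5 ↦ False; x6 ↦ True.

Satisfiable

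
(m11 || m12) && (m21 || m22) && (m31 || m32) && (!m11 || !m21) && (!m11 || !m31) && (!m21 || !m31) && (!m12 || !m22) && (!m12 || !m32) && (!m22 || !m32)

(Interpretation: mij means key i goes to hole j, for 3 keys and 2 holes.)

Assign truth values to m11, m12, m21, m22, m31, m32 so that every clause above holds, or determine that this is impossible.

UNSATISFIABLE

Try m11 = true.
The clause (!m21) is unit, so m21 = false.
The clause (m22) is unit, so m22 = true.
The clause (!m31) is unit, so m31 = false.
The clause (m32) is unit, so m32 = true.
But (!m32) is also a unit clause — contradiction.
Undo m11 and try m11 = false.
The clause (m12) is unit, so m12 = true.
The clause (!m22) is unit, so m22 = false.
The clause (m21) is unit, so m21 = true.
The clause (!m31) is unit, so m31 = false.
The clause (m32) is unit, so m32 = true.
But (!m32) is also a unit clause — contradiction.
Both values of m11 lead to a conflict.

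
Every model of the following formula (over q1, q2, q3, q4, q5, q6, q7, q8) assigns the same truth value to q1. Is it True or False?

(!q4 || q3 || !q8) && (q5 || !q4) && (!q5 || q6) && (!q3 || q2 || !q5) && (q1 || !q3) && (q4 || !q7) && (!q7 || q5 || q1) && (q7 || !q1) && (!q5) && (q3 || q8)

Suppose q1 = true.
The clause (q7) is unit, so q7 = true.
The clause (q4) is unit, so q4 = true.
The clause (q5) is unit, so q5 = true.
Now (!q5) is unsatisfied and unit — conflict.
So every satisfying assignment has q1 = False.

False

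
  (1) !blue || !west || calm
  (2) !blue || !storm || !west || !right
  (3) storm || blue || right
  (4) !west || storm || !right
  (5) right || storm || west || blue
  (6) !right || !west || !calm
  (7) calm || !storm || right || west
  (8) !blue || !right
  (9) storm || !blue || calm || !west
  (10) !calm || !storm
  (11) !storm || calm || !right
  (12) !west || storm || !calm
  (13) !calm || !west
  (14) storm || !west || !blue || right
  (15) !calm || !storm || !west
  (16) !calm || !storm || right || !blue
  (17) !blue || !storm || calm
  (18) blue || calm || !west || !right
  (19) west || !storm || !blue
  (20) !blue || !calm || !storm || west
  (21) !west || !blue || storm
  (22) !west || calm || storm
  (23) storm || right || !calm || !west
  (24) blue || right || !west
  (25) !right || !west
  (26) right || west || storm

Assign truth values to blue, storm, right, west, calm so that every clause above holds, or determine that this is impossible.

blue ↦ false,  storm ↦ false,  right ↦ true,  west ↦ false,  calm ↦ true

Try blue = false.
Try storm = false.
From the singleton clause (right), right = true.
From the singleton clause (!west), west = false.
Every clause is now satisfied; calm is unconstrained.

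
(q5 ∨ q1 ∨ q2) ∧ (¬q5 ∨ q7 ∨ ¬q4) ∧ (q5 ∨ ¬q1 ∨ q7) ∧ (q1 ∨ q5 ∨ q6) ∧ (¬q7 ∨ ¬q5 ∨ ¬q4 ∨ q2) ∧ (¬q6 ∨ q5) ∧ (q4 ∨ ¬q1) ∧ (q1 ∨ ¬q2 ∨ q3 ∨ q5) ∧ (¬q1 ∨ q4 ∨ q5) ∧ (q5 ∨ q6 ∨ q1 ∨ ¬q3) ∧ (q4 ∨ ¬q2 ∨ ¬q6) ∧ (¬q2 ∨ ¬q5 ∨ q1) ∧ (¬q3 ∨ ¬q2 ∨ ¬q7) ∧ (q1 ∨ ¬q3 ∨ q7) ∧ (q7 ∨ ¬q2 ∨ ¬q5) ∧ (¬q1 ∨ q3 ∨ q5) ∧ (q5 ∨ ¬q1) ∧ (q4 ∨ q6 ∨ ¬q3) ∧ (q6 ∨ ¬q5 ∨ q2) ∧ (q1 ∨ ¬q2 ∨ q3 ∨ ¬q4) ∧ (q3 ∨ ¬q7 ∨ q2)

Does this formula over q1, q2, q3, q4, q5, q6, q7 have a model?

Try q6 = True.
From the singleton clause (q5), q5 = True.
Try q7 = True.
Try q4 = True.
From the singleton clause (q2), q2 = True.
From the singleton clause (q1), q1 = True.
From the singleton clause (¬q3), q3 = False.
This assignment satisfies each clause.
A satisfying assignment: q1=True, q2=True, q3=False, q4=True, q5=True, q6=True, q7=True.

Yes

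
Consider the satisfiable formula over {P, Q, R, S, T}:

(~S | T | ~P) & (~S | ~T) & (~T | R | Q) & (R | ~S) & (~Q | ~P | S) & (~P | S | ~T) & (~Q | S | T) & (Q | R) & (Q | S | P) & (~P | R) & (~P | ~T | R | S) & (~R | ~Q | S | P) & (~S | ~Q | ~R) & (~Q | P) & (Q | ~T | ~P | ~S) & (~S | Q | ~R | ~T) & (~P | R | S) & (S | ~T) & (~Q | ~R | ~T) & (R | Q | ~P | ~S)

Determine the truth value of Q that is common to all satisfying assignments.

Suppose Q = 1.
From the singleton clause (P), P = 1.
From the singleton clause (S), S = 1.
From the singleton clause (T), T = 1.
That conflicts with the unit clause (~T).
So every satisfying assignment has Q = False.

False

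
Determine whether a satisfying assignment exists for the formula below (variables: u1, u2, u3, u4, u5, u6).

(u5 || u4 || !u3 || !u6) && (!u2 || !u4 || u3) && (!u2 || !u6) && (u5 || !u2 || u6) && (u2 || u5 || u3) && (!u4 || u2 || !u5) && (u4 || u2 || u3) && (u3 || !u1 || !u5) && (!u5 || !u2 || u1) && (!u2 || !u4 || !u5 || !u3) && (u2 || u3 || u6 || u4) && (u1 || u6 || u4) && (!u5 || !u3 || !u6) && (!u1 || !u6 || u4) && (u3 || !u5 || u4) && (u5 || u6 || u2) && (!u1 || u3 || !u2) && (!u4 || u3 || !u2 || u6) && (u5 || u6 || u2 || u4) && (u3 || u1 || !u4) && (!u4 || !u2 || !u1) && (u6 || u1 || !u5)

Yes, satisfiable

Case u2 = false:
Case u5 = false:
(u3) alone gives u3 = true.
(u6) alone gives u6 = true.
(u4) alone gives u4 = true.
All clauses hold; u1 can take either value.
A satisfying assignment: u1: true,  u2: false,  u3: true,  u4: true,  u5: false,  u6: true.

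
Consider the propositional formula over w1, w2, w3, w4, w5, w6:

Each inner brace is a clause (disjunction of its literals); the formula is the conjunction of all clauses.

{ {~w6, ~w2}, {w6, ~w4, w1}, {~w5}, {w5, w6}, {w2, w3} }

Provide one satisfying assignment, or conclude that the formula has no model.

w1: 0,  w2: 0,  w3: 1,  w4: 0,  w5: 0,  w6: 1

From the singleton clause (~w5), w5 = 0.
From the singleton clause (w6), w6 = 1.
From the singleton clause (~w2), w2 = 0.
From the singleton clause (w3), w3 = 1.
All clauses hold; w1, w4 can take either value.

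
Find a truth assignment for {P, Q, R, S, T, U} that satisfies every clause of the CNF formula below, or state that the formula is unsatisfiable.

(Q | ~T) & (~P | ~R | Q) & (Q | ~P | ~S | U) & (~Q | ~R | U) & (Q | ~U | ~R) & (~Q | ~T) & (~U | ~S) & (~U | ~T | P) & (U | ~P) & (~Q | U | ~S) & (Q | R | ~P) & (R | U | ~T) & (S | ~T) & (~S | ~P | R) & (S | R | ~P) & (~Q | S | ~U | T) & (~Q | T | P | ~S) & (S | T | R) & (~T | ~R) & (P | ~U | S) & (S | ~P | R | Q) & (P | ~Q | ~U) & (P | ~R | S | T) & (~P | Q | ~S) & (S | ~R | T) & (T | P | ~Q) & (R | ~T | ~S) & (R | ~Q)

Case Q = 0:
(~T) alone gives T = 0.
Case P = 0:
Case U = 0:
Case S = 1:
All clauses hold; R can take either value.

P: 0,  Q: 0,  R: 0,  S: 1,  T: 0,  U: 0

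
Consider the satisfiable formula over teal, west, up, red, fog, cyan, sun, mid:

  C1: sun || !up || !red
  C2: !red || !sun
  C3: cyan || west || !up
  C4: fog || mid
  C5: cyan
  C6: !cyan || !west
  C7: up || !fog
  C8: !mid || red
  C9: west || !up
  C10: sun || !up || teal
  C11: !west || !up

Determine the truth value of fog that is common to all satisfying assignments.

False

Suppose fog = true.
The clause (cyan) is unit, so cyan = true.
The clause (!west) is unit, so west = false.
The clause (up) is unit, so up = true.
Now (!up) is unsatisfied and unit — conflict.
So every satisfying assignment has fog = False.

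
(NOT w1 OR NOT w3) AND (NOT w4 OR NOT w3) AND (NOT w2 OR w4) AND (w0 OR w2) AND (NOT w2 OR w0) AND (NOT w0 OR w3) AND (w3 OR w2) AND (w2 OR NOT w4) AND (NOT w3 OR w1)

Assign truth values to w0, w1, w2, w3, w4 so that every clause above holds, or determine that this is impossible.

Branch on w1: set w1 = false.
(NOT w3) alone gives w3 = false.
(NOT w0) alone gives w0 = false.
(w2) alone gives w2 = true.
That conflicts with the unit clause (NOT w2).
That branch fails; take w1 = true instead.
(NOT w3) alone gives w3 = false.
(NOT w0) alone gives w0 = false.
(w2) alone gives w2 = true.
That conflicts with the unit clause (NOT w2).
Neither w1 = true nor w1 = false works.

UNSATISFIABLE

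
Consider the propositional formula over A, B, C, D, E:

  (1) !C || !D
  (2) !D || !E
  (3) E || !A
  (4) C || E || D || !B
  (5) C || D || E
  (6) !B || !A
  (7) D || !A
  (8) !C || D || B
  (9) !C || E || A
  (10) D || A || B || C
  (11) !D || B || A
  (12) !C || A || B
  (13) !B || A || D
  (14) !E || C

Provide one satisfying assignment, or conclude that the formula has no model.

Try C = false.
Unit clause (!E) forces E = false.
Unit clause (!A) forces A = false.
Unit clause (D) forces D = true.
Unit clause (B) forces B = true.
All clauses are satisfied.

A: false,  B: true,  C: false,  D: true,  E: false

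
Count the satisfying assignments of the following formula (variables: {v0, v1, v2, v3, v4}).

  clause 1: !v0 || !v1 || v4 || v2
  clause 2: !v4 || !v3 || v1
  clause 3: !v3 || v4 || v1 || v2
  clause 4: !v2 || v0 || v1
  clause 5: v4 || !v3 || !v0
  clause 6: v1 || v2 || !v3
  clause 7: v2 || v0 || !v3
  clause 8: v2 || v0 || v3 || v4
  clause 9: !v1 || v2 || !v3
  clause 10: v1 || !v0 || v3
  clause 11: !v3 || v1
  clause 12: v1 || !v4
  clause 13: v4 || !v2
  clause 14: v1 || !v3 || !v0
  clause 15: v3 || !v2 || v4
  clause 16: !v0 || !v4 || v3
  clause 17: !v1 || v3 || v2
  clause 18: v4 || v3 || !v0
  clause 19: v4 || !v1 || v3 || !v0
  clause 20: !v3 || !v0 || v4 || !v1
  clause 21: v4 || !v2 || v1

3

There are 2^5 = 32 truth assignments over (v0, v1, v2, v3, v4).
Split on v0. With v0 = true, the clauses containing v0 are satisfied and !v0 drops from the rest; 1 of the 2^4 = 16 assignments to the other variables satisfy what remains.
With v0 = false, by the same count on the reduced clause set, 2 assignments work.
Total: 1 + 2 = 3.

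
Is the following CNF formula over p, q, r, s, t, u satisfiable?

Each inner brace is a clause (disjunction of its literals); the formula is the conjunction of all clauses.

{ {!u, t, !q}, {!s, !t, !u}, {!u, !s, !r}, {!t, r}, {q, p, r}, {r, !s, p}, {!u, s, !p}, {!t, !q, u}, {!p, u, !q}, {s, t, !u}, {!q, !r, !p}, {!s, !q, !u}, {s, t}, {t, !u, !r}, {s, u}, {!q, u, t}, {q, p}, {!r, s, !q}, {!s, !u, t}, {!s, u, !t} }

Case t = false:
Unit clause (s) forces s = true.
Unit clause (!u) forces u = false.
Unit clause (!q) forces q = false.
Unit clause (p) forces p = true.
No clause remains; r is free.
A satisfying assignment: p=true,  q=false,  r=true,  s=true,  t=false,  u=false.

Yes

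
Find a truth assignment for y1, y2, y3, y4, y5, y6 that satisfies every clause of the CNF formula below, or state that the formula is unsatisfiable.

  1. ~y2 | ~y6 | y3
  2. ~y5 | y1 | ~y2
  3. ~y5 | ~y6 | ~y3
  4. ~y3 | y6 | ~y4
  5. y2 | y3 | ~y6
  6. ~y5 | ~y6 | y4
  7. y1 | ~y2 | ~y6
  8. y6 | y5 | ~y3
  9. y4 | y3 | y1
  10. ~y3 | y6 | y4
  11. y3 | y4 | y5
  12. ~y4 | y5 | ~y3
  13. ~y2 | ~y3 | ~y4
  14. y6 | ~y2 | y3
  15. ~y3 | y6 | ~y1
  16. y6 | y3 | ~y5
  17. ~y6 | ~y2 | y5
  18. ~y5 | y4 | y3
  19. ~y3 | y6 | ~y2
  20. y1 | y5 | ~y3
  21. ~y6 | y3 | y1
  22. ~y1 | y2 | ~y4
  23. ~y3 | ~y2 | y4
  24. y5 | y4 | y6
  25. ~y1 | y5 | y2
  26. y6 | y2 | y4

Suppose y2 = 0.
Suppose y3 = 0.
The clause (~y6) is unit, so y6 = 0.
The clause (~y5) is unit, so y5 = 0.
The clause (y4) is unit, so y4 = 1.
The clause (~y1) is unit, so y1 = 0.
Every clause now holds.

y1: 0, y2: 0, y3: 0, y4: 1, y5: 0, y6: 0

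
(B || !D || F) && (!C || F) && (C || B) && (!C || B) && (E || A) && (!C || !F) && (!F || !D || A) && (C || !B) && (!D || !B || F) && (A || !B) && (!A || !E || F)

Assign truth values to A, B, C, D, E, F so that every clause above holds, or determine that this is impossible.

UNSATISFIABLE

Suppose C = false.
From the singleton clause (B), B = true.
Now (!B) is unsatisfied and unit — conflict.
So C must be the other value — set C = true.
From the singleton clause (F), F = true.
Now (!F) is unsatisfied and unit — conflict.
Both values of C lead to a conflict.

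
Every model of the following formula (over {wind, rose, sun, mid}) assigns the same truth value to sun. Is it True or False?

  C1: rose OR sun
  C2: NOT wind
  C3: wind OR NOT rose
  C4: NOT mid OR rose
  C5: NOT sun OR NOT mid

Suppose sun = false.
The clause (rose) is unit, so rose = true.
The clause (NOT wind) is unit, so wind = false.
But (wind) is also a unit clause — contradiction.
So every satisfying assignment has sun = True.

True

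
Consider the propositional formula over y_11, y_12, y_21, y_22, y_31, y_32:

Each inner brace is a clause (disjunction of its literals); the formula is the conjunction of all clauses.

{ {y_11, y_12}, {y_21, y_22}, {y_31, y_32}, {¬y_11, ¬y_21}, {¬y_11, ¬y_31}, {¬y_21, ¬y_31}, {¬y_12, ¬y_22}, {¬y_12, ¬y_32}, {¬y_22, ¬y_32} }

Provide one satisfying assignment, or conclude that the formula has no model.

UNSATISFIABLE

Branch on y_11: set y_11 = True.
The clause (¬y_21) is unit, so y_21 = False.
The clause (y_22) is unit, so y_22 = True.
The clause (¬y_31) is unit, so y_31 = False.
The clause (y_32) is unit, so y_32 = True.
That conflicts with the unit clause (¬y_32).
Undo y_11 and try y_11 = False.
The clause (y_12) is unit, so y_12 = True.
The clause (¬y_22) is unit, so y_22 = False.
The clause (y_21) is unit, so y_21 = True.
The clause (¬y_31) is unit, so y_31 = False.
The clause (y_32) is unit, so y_32 = True.
That conflicts with the unit clause (¬y_32).
Either choice for y_11 ends in contradiction.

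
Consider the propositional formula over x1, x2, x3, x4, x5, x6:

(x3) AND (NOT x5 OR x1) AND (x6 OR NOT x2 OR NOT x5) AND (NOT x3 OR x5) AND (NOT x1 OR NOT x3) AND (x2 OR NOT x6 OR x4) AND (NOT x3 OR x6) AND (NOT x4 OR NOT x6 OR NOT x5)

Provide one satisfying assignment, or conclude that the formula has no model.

(x3) alone gives x3 = true.
(x5) alone gives x5 = true.
(x1) alone gives x1 = true.
That conflicts with the unit clause (NOT x1).

UNSATISFIABLE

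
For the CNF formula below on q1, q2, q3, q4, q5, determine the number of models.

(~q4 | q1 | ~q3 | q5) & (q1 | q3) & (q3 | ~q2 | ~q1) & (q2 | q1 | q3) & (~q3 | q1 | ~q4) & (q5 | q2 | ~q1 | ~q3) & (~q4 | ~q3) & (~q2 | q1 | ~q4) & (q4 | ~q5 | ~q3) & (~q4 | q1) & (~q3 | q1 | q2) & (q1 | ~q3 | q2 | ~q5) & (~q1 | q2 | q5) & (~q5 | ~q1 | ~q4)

3

There are 2^5 = 32 truth assignments over (q1, q2, q3, q4, q5).
Split on q4. With q4 = 1, the clauses containing q4 are satisfied and ~q4 drops from the rest; 0 of the 2^4 = 16 assignments to the other variables satisfy what remains.
With q4 = 0, by the same count on the reduced clause set, 3 assignments work.
Total: 0 + 3 = 3.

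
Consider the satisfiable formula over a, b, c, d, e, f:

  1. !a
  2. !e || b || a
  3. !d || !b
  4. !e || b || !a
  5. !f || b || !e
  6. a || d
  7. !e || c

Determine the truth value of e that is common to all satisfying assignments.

False

Suppose e = true.
(!a) alone gives a = false.
(b) alone gives b = true.
(!d) alone gives d = false.
But (d) is also a unit clause — contradiction.
So every satisfying assignment has e = False.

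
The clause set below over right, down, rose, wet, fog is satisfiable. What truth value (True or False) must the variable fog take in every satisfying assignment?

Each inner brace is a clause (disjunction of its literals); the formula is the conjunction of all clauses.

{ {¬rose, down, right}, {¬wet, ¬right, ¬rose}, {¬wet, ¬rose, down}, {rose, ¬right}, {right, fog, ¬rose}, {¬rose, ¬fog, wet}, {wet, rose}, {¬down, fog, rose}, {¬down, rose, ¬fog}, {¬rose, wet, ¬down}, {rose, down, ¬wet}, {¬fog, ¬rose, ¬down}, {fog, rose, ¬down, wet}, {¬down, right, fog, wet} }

False

Suppose fog = True.
Suppose rose = True.
Unit clause (wet) forces wet = True.
Unit clause (¬right) forces right = False.
Unit clause (down) forces down = True.
But (¬down) is also a unit clause — contradiction.
That branch fails; take rose = False instead.
Unit clause (¬right) forces right = False.
Unit clause (wet) forces wet = True.
Unit clause (¬down) forces down = False.
But (down) is also a unit clause — contradiction.
Both values of rose lead to a conflict.
So every satisfying assignment has fog = False.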